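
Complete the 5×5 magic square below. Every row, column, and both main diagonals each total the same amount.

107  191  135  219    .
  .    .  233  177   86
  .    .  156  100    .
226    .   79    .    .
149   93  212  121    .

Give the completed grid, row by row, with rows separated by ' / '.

107 191 135 219 163 / 205 114 233 177 86 / 128 247 156 100 184 / 226 170 79 198 142 / 149 93 212 121 240

Column 3 is already complete: 135 + 233 + 156 + 79 + 212 = 815, so that is the magic constant.
The remaining cell in row 1 is (1,5) = 815 − 652 = 163.
Row 5 must total 815; the given cells sum to 575, so (5,5) = 240.
Column 4 needs 815; the known cells sum to 617, so (4,4) = 198.
Main diagonal needs 815; the known cells sum to 701, so (2,2) = 114.
Anti-diagonal needs 815; the known cells sum to 645, so (4,2) = 170.
Row 2: 114 + 233 + 177 + 86 + ? = 815, so (2,1) = 205.
Using row 4: 226 + 170 + 79 + 198 + ? → (4,5) = 815 − 673 = 142.
Column 1: 107 + 205 + 226 + 149 + ? = 815, so (3,1) = 128.
Using column 2: 191 + 114 + 170 + 93 + ? → (3,2) = 815 − 568 = 247.
From column 5, 815 − (163 + 86 + 142 + 240) gives (3,5) = 184.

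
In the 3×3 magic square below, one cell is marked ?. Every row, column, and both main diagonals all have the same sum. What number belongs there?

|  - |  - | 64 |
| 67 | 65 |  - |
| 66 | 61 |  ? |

68

Anti-diagonal is complete and sums to 195; that is the magic constant.
Using row 2: 67 + 65 + ? → (2,3) = 195 − 132 = 63.
Row 3 needs 195; the known cells sum to 127, so (3,3) = 68.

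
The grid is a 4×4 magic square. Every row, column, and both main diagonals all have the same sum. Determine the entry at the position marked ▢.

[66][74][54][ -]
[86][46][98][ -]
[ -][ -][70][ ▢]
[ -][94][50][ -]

62

Column 3 is complete and sums to 272; that is the magic constant.
Using row 1: 66 + 74 + 54 + ? → (1,4) = 272 − 194 = 78.
Using row 2: 86 + 46 + 98 + ? → (2,4) = 272 − 230 = 42.
Using column 2: 74 + 46 + 94 + ? → (3,2) = 272 − 214 = 58.
Main diagonal needs 272; the known cells sum to 182, so (4,4) = 90.
Anti-diagonal must total 272; the given cells sum to 234, so (4,1) = 38.
From column 1, 272 − (66 + 86 + 38) gives (3,1) = 82.
From column 4, 272 − (78 + 42 + 90) gives (3,4) = 62.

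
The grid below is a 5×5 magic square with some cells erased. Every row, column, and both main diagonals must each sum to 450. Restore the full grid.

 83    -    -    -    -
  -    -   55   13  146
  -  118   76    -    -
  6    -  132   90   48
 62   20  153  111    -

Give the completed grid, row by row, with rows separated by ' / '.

83 41 34 167 125 / 139 97 55 13 146 / 160 118 76 69 27 / 6 174 132 90 48 / 62 20 153 111 104

Row 4 must total 450; the given cells sum to 276, so (4,2) = 174.
Row 5 needs 450; the known cells sum to 346, so (5,5) = 104.
Column 3 must total 450; the given cells sum to 416, so (1,3) = 34.
Main diagonal needs 450; the known cells sum to 353, so (2,2) = 97.
The remaining cell in anti-diagonal is (1,5) = 450 − 325 = 125.
Row 2 must total 450; the given cells sum to 311, so (2,1) = 139.
The remaining cell in column 1 is (3,1) = 450 − 290 = 160.
Column 2 needs 450; the known cells sum to 409, so (1,2) = 41.
Column 5 needs 450; the known cells sum to 423, so (3,5) = 27.
Row 1 must total 450; the given cells sum to 283, so (1,4) = 167.
Using row 3: 160 + 118 + 76 + 27 + ? → (3,4) = 450 − 381 = 69.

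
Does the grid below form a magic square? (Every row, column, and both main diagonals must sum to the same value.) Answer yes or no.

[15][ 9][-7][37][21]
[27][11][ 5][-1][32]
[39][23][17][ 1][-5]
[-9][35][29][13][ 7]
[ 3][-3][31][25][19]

No — column 5 sums to 74 but row 1 sums to 75.

Row 1: 15 + 9 + (-7) + 37 + 21 = 75.
Row 2: 27 + 11 + 5 + (-1) + 32 = 74.
Row 3: 39 + 23 + 17 + 1 + (-5) = 75.
Row 4: -9 + 35 + 29 + 13 + 7 = 75.
Row 5: 3 + (-3) + 31 + 25 + 19 = 75.
Column 1: 15 + 27 + 39 + (-9) + 3 = 75.
Column 2: 9 + 11 + 23 + 35 + (-3) = 75.
Column 3: -7 + 5 + 17 + 29 + 31 = 75.
Column 4: 37 + (-1) + 1 + 13 + 25 = 75.
Column 5: 21 + 32 + (-5) + 7 + 19 = 74.
Main diagonal: 15 + 11 + 17 + 13 + 19 = 75.
Anti-diagonal: 21 + (-1) + 17 + 35 + 3 = 75.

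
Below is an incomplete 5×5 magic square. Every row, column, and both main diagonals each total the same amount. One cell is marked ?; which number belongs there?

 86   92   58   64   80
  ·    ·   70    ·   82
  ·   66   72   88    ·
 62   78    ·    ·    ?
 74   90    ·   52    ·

56

Row 1 is complete and sums to 380; that is the magic constant.
From column 2, 380 − (92 + 66 + 78 + 90) gives (2,2) = 54.
From anti-diagonal, 380 − (80 + 72 + 78 + 74) gives (2,4) = 76.
Using row 2: 54 + 70 + 76 + 82 + ? → (2,1) = 380 − 282 = 98.
From column 1, 380 − (86 + 98 + 62 + 74) gives (3,1) = 60.
From column 4, 380 − (64 + 76 + 88 + 52) gives (4,4) = 100.
Main diagonal must total 380; the given cells sum to 312, so (5,5) = 68.
From row 3, 380 − (60 + 66 + 72 + 88) gives (3,5) = 94.
The remaining cell in row 5 is (5,3) = 380 − 284 = 96.
Using column 3: 58 + 70 + 72 + 96 + ? → (4,3) = 380 − 296 = 84.
Using column 5: 80 + 82 + 94 + 68 + ? → (4,5) = 380 − 324 = 56.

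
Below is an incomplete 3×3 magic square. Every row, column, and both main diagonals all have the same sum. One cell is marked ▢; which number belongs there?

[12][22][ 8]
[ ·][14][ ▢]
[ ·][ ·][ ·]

Row 1 is complete and sums to 42; that is the magic constant.
Column 2 needs 42; the known cells sum to 36, so (3,2) = 6.
Main diagonal needs 42; the known cells sum to 26, so (3,3) = 16.
Anti-diagonal: 8 + 14 + ? = 42, so (3,1) = 20.
Using column 1: 12 + 20 + ? → (2,1) = 42 − 32 = 10.
The remaining cell in column 3 is (2,3) = 42 − 24 = 18.

18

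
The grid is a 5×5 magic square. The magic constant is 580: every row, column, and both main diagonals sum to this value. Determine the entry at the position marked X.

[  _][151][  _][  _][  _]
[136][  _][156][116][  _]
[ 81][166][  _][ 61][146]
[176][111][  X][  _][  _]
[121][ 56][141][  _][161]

Row 3 needs 580; the known cells sum to 454, so (3,3) = 126.
Row 5: 121 + 56 + 141 + 161 + ? = 580, so (5,4) = 101.
Column 1 must total 580; the given cells sum to 514, so (1,1) = 66.
Column 2 must total 580; the given cells sum to 484, so (2,2) = 96.
Main diagonal must total 580; the given cells sum to 449, so (4,4) = 131.
Anti-diagonal must total 580; the given cells sum to 474, so (1,5) = 106.
The remaining cell in row 2 is (2,5) = 580 − 504 = 76.
Column 4 must total 580; the given cells sum to 409, so (1,4) = 171.
Column 5: 106 + 76 + 146 + 161 + ? = 580, so (4,5) = 91.
Row 1 needs 580; the known cells sum to 494, so (1,3) = 86.
Row 4 needs 580; the known cells sum to 509, so (4,3) = 71.

71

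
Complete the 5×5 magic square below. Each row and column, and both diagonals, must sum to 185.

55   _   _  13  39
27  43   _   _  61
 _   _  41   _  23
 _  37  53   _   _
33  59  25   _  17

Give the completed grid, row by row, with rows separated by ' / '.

Using row 5: 33 + 59 + 25 + 17 + ? → (5,4) = 185 − 134 = 51.
Column 5: 39 + 61 + 23 + 17 + ? = 185, so (4,5) = 45.
Main diagonal: 55 + 43 + 41 + 17 + ? = 185, so (4,4) = 29.
The remaining cell in anti-diagonal is (2,4) = 185 − 150 = 35.
Using row 2: 27 + 43 + 35 + 61 + ? → (2,3) = 185 − 166 = 19.
Row 4: 37 + 53 + 29 + 45 + ? = 185, so (4,1) = 21.
Column 1: 55 + 27 + 21 + 33 + ? = 185, so (3,1) = 49.
Column 3: 19 + 41 + 53 + 25 + ? = 185, so (1,3) = 47.
Column 4 must total 185; the given cells sum to 128, so (3,4) = 57.
From row 1, 185 − (55 + 47 + 13 + 39) gives (1,2) = 31.
Row 3 needs 185; the known cells sum to 170, so (3,2) = 15.

55 31 47 13 39 / 27 43 19 35 61 / 49 15 41 57 23 / 21 37 53 29 45 / 33 59 25 51 17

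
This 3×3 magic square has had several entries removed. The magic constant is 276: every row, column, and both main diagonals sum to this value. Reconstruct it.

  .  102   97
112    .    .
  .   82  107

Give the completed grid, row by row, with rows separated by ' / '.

77 102 97 / 112 92 72 / 87 82 107

The remaining cell in row 1 is (1,1) = 276 − 199 = 77.
Row 3 needs 276; the known cells sum to 189, so (3,1) = 87.
Column 2 must total 276; the given cells sum to 184, so (2,2) = 92.
Column 3 needs 276; the known cells sum to 204, so (2,3) = 72.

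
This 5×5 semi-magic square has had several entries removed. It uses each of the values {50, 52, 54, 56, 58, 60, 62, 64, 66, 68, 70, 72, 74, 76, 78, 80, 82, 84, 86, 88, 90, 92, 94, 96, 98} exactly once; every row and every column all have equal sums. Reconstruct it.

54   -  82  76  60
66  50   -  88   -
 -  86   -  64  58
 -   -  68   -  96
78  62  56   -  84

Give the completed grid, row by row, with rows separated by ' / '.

The 25 entries sum to 1850, so each line sums to 1850/5 = 370.
Using row 1: 54 + 82 + 76 + 60 + ? → (1,2) = 370 − 272 = 98.
From row 5, 370 − (78 + 62 + 56 + 84) gives (5,4) = 90.
From column 2, 370 − (98 + 50 + 86 + 62) gives (4,2) = 74.
Using column 4: 76 + 88 + 64 + 90 + ? → (4,4) = 370 − 318 = 52.
Column 5: 60 + 58 + 96 + 84 + ? = 370, so (2,5) = 72.
From row 2, 370 − (66 + 50 + 88 + 72) gives (2,3) = 94.
Row 4 needs 370; the known cells sum to 290, so (4,1) = 80.
Column 1 must total 370; the given cells sum to 278, so (3,1) = 92.
The remaining cell in column 3 is (3,3) = 370 − 300 = 70.

54 98 82 76 60 / 66 50 94 88 72 / 92 86 70 64 58 / 80 74 68 52 96 / 78 62 56 90 84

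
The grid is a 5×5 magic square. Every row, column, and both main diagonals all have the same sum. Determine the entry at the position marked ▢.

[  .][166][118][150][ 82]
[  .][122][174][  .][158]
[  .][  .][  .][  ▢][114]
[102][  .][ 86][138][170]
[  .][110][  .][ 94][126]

162

Column 5 is complete and sums to 650; that is the magic constant.
The remaining cell in row 1 is (1,1) = 650 − 516 = 134.
Row 4 needs 650; the known cells sum to 496, so (4,2) = 154.
Column 2: 166 + 122 + 154 + 110 + ? = 650, so (3,2) = 98.
Main diagonal needs 650; the known cells sum to 520, so (3,3) = 130.
The remaining cell in column 3 is (5,3) = 650 − 508 = 142.
Using row 5: 110 + 142 + 94 + 126 + ? → (5,1) = 650 − 472 = 178.
Anti-diagonal: 82 + 130 + 154 + 178 + ? = 650, so (2,4) = 106.
From row 2, 650 − (122 + 174 + 106 + 158) gives (2,1) = 90.
Using column 1: 134 + 90 + 102 + 178 + ? → (3,1) = 650 − 504 = 146.
Column 4 needs 650; the known cells sum to 488, so (3,4) = 162.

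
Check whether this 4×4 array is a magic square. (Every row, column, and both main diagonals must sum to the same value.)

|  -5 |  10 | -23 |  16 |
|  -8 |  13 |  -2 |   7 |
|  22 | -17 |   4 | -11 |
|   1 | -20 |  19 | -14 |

Row 1: -5 + 10 + (-23) + 16 = -2.
Row 2: -8 + 13 + (-2) + 7 = 10.
Row 3: 22 + (-17) + 4 + (-11) = -2.
Row 4: 1 + (-20) + 19 + (-14) = -14.
Column 1: -5 + (-8) + 22 + 1 = 10.
Column 2: 10 + 13 + (-17) + (-20) = -14.
Column 3: -23 + (-2) + 4 + 19 = -2.
Column 4: 16 + 7 + (-11) + (-14) = -2.
Main diagonal: -5 + 13 + 4 + (-14) = -2.
Anti-diagonal: 16 + (-2) + (-17) + 1 = -2.

No — column 3 sums to -2 but row 4 sums to -14.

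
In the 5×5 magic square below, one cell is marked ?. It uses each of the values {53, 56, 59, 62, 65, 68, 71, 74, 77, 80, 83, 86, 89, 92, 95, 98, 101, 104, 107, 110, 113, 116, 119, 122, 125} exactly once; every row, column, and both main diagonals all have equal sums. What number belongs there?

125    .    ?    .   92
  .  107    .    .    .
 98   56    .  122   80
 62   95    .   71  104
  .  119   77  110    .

The 25 entries sum to 2225, so each line sums to 2225/5 = 445.
Using row 3: 98 + 56 + 122 + 80 + ? → (3,3) = 445 − 356 = 89.
Row 4 needs 445; the known cells sum to 332, so (4,3) = 113.
Using column 2: 107 + 56 + 95 + 119 + ? → (1,2) = 445 − 377 = 68.
Main diagonal must total 445; the given cells sum to 392, so (5,5) = 53.
Row 5 must total 445; the given cells sum to 359, so (5,1) = 86.
Column 1: 125 + 98 + 62 + 86 + ? = 445, so (2,1) = 74.
Column 5: 92 + 80 + 104 + 53 + ? = 445, so (2,5) = 116.
The remaining cell in anti-diagonal is (2,4) = 445 − 362 = 83.
Row 2 needs 445; the known cells sum to 380, so (2,3) = 65.
The remaining cell in column 3 is (1,3) = 445 − 344 = 101.

101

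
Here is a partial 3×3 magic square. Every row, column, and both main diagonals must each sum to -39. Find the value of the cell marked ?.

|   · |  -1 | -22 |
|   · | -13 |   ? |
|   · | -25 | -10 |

-7

Row 1 needs -39; the known cells sum to -23, so (1,1) = -16.
Using row 3: -25 + (-10) + ? → (3,1) = -39 − (-35) = -4.
Column 1 needs -39; the known cells sum to -20, so (2,1) = -19.
Column 3 must total -39; the given cells sum to -32, so (2,3) = -7.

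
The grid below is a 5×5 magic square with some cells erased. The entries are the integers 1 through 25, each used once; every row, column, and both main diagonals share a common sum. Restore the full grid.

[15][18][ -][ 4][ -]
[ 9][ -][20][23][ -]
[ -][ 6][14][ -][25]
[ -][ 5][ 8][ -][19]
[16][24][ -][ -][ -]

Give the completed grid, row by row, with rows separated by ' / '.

15 18 21 4 7 / 9 12 20 23 1 / 3 6 14 17 25 / 22 5 8 11 19 / 16 24 2 10 13

The entries are 1 through 25, which sum to 325, so each line sums to 325/5 = 65.
Using column 2: 18 + 6 + 5 + 24 + ? → (2,2) = 65 − 53 = 12.
From anti-diagonal, 65 − (23 + 14 + 5 + 16) gives (1,5) = 7.
Row 1 needs 65; the known cells sum to 44, so (1,3) = 21.
Row 2 needs 65; the known cells sum to 64, so (2,5) = 1.
Column 3 needs 65; the known cells sum to 63, so (5,3) = 2.
The remaining cell in column 5 is (5,5) = 65 − 52 = 13.
From main diagonal, 65 − (15 + 12 + 14 + 13) gives (4,4) = 11.
Row 4 must total 65; the given cells sum to 43, so (4,1) = 22.
The remaining cell in row 5 is (5,4) = 65 − 55 = 10.
From column 1, 65 − (15 + 9 + 22 + 16) gives (3,1) = 3.
From column 4, 65 − (4 + 23 + 11 + 10) gives (3,4) = 17.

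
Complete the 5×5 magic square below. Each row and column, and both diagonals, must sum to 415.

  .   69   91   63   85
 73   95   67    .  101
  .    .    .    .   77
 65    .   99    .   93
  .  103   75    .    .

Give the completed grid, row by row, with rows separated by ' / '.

107 69 91 63 85 / 73 95 67 79 101 / 89 61 83 105 77 / 65 87 99 71 93 / 81 103 75 97 59

Row 1 needs 415; the known cells sum to 308, so (1,1) = 107.
The remaining cell in row 2 is (2,4) = 415 − 336 = 79.
Column 3: 91 + 67 + 99 + 75 + ? = 415, so (3,3) = 83.
From column 5, 415 − (85 + 101 + 77 + 93) gives (5,5) = 59.
From main diagonal, 415 − (107 + 95 + 83 + 59) gives (4,4) = 71.
Row 4 needs 415; the known cells sum to 328, so (4,2) = 87.
The remaining cell in column 2 is (3,2) = 415 − 354 = 61.
From anti-diagonal, 415 − (85 + 79 + 83 + 87) gives (5,1) = 81.
From row 5, 415 − (81 + 103 + 75 + 59) gives (5,4) = 97.
Column 1: 107 + 73 + 65 + 81 + ? = 415, so (3,1) = 89.
Using column 4: 63 + 79 + 71 + 97 + ? → (3,4) = 415 − 310 = 105.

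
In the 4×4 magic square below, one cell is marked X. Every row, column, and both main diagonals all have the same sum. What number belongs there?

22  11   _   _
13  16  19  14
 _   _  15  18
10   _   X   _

Row 2 is complete and sums to 62; that is the magic constant.
From column 1, 62 − (22 + 13 + 10) gives (3,1) = 17.
Main diagonal: 22 + 16 + 15 + ? = 62, so (4,4) = 9.
Row 3 must total 62; the given cells sum to 50, so (3,2) = 12.
The remaining cell in column 2 is (4,2) = 62 − 39 = 23.
Column 4 needs 62; the known cells sum to 41, so (1,4) = 21.
Row 1 must total 62; the given cells sum to 54, so (1,3) = 8.
Using row 4: 10 + 23 + 9 + ? → (4,3) = 62 − 42 = 20.

20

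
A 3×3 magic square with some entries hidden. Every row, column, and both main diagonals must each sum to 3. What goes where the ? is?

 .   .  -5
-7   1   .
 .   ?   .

Row 2 must total 3; the given cells sum to -6, so (2,3) = 9.
Using column 3: -5 + 9 + ? → (3,3) = 3 − 4 = -1.
Main diagonal must total 3; the given cells sum to 0, so (1,1) = 3.
Anti-diagonal must total 3; the given cells sum to -4, so (3,1) = 7.
Row 1: 3 + (-5) + ? = 3, so (1,2) = 5.
From row 3, 3 − (7 + (-1)) gives (3,2) = -3.

-3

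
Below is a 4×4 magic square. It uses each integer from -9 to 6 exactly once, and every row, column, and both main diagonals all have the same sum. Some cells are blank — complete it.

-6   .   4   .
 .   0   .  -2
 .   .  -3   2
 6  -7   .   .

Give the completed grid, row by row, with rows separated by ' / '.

-6 5 4 -9 / -5 0 1 -2 / -1 -4 -3 2 / 6 -7 -8 3

The entries are -9 through 6, which sum to -24, so each line sums to -24/4 = -6.
Main diagonal must total -6; the given cells sum to -9, so (4,4) = 3.
Row 4 needs -6; the known cells sum to 2, so (4,3) = -8.
From column 3, -6 − (4 + (-3) + (-8)) gives (2,3) = 1.
Column 4 needs -6; the known cells sum to 3, so (1,4) = -9.
Anti-diagonal must total -6; the given cells sum to -2, so (3,2) = -4.
Row 1 needs -6; the known cells sum to -11, so (1,2) = 5.
The remaining cell in row 2 is (2,1) = -6 − (-1) = -5.
Using row 3: -4 + (-3) + 2 + ? → (3,1) = -6 − (-5) = -1.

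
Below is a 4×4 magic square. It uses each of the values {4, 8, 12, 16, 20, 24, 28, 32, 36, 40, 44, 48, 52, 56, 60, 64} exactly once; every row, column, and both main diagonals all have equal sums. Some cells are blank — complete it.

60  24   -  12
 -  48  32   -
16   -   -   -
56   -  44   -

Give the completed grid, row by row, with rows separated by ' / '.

The 16 entries sum to 544, so each line sums to 544/4 = 136.
From row 1, 136 − (60 + 24 + 12) gives (1,3) = 40.
The remaining cell in column 1 is (2,1) = 136 − 132 = 4.
The remaining cell in column 3 is (3,3) = 136 − 116 = 20.
Main diagonal: 60 + 48 + 20 + ? = 136, so (4,4) = 8.
Anti-diagonal: 12 + 32 + 56 + ? = 136, so (3,2) = 36.
Row 2: 4 + 48 + 32 + ? = 136, so (2,4) = 52.
The remaining cell in row 3 is (3,4) = 136 − 72 = 64.
The remaining cell in row 4 is (4,2) = 136 − 108 = 28.

60 24 40 12 / 4 48 32 52 / 16 36 20 64 / 56 28 44 8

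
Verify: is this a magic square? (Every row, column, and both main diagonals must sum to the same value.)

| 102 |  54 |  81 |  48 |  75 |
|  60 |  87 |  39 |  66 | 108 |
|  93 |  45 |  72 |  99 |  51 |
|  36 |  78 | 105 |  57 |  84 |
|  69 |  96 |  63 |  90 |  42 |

Yes

Row 1: 102 + 54 + 81 + 48 + 75 = 360.
Row 2: 60 + 87 + 39 + 66 + 108 = 360.
Row 3: 93 + 45 + 72 + 99 + 51 = 360.
Row 4: 36 + 78 + 105 + 57 + 84 = 360.
Row 5: 69 + 96 + 63 + 90 + 42 = 360.
Column 1: 102 + 60 + 93 + 36 + 69 = 360.
Column 2: 54 + 87 + 45 + 78 + 96 = 360.
Column 3: 81 + 39 + 72 + 105 + 63 = 360.
Column 4: 48 + 66 + 99 + 57 + 90 = 360.
Column 5: 75 + 108 + 51 + 84 + 42 = 360.
Main diagonal: 102 + 87 + 72 + 57 + 42 = 360.
Anti-diagonal: 75 + 66 + 72 + 78 + 69 = 360.
All lines sum to 360.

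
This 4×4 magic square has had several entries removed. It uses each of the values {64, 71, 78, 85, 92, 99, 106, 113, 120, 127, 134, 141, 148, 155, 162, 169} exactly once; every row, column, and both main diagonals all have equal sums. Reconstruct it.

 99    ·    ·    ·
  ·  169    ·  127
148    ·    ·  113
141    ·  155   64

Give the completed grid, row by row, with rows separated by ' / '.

The 16 entries sum to 1864, so each line sums to 1864/4 = 466.
Row 4 needs 466; the known cells sum to 360, so (4,2) = 106.
Column 1 must total 466; the given cells sum to 388, so (2,1) = 78.
Using column 4: 127 + 113 + 64 + ? → (1,4) = 466 − 304 = 162.
Using main diagonal: 99 + 169 + 64 + ? → (3,3) = 466 − 332 = 134.
The remaining cell in row 2 is (2,3) = 466 − 374 = 92.
The remaining cell in row 3 is (3,2) = 466 − 395 = 71.
Column 2: 169 + 71 + 106 + ? = 466, so (1,2) = 120.
From column 3, 466 − (92 + 134 + 155) gives (1,3) = 85.

99 120 85 162 / 78 169 92 127 / 148 71 134 113 / 141 106 155 64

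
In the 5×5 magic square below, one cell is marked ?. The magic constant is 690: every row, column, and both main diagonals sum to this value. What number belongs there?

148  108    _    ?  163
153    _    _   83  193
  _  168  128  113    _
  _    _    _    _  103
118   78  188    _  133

The remaining cell in row 5 is (5,4) = 690 − 517 = 173.
Column 5 needs 690; the known cells sum to 592, so (3,5) = 98.
Anti-diagonal needs 690; the known cells sum to 492, so (4,2) = 198.
Using row 3: 168 + 128 + 113 + 98 + ? → (3,1) = 690 − 507 = 183.
Column 1 needs 690; the known cells sum to 602, so (4,1) = 88.
From column 2, 690 − (108 + 168 + 198 + 78) gives (2,2) = 138.
Main diagonal needs 690; the known cells sum to 547, so (4,4) = 143.
The remaining cell in row 2 is (2,3) = 690 − 567 = 123.
From row 4, 690 − (88 + 198 + 143 + 103) gives (4,3) = 158.
Column 3 must total 690; the given cells sum to 597, so (1,3) = 93.
Column 4 needs 690; the known cells sum to 512, so (1,4) = 178.

178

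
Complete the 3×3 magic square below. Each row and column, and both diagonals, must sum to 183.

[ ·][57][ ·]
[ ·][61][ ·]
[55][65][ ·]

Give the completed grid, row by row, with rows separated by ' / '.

59 57 67 / 69 61 53 / 55 65 63

The remaining cell in row 3 is (3,3) = 183 − 120 = 63.
Using main diagonal: 61 + 63 + ? → (1,1) = 183 − 124 = 59.
Anti-diagonal must total 183; the given cells sum to 116, so (1,3) = 67.
Using column 1: 59 + 55 + ? → (2,1) = 183 − 114 = 69.
Using column 3: 67 + 63 + ? → (2,3) = 183 − 130 = 53.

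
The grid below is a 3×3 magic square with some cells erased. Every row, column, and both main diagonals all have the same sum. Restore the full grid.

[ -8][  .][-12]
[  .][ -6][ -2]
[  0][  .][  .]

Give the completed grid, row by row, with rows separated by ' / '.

-8 2 -12 / -10 -6 -2 / 0 -14 -4

Anti-diagonal is already complete: -12 + -6 + 0 = -18, so that is the magic constant.
From row 1, -18 − (-8 + (-12)) gives (1,2) = 2.
Row 2: -6 + (-2) + ? = -18, so (2,1) = -10.
From column 2, -18 − (2 + (-6)) gives (3,2) = -14.
The remaining cell in column 3 is (3,3) = -18 − (-14) = -4.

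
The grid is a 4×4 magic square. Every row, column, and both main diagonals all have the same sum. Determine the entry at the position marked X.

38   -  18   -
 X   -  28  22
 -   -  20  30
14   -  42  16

24

Column 3 is complete and sums to 108; that is the magic constant.
Row 4 needs 108; the known cells sum to 72, so (4,2) = 36.
Column 4 must total 108; the given cells sum to 68, so (1,4) = 40.
Main diagonal must total 108; the given cells sum to 74, so (2,2) = 34.
Anti-diagonal needs 108; the known cells sum to 82, so (3,2) = 26.
From row 1, 108 − (38 + 18 + 40) gives (1,2) = 12.
Row 2: 34 + 28 + 22 + ? = 108, so (2,1) = 24.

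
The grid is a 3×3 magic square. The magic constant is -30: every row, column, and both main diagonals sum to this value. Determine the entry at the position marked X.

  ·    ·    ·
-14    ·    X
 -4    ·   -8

Using row 3: -4 + (-8) + ? → (3,2) = -30 − (-12) = -18.
Using column 1: -14 + (-4) + ? → (1,1) = -30 − (-18) = -12.
From main diagonal, -30 − (-12 + (-8)) gives (2,2) = -10.
Anti-diagonal: -10 + (-4) + ? = -30, so (1,3) = -16.
From row 1, -30 − (-12 + (-16)) gives (1,2) = -2.
Using row 2: -14 + (-10) + ? → (2,3) = -30 − (-24) = -6.

-6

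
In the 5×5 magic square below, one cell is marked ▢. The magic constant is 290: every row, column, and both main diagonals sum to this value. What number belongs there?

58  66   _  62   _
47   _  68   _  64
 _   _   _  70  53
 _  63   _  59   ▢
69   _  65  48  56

67

The remaining cell in row 5 is (5,2) = 290 − 238 = 52.
Column 4 needs 290; the known cells sum to 239, so (2,4) = 51.
Row 2: 47 + 68 + 51 + 64 + ? = 290, so (2,2) = 60.
Column 2 needs 290; the known cells sum to 241, so (3,2) = 49.
Main diagonal: 58 + 60 + 59 + 56 + ? = 290, so (3,3) = 57.
Anti-diagonal: 51 + 57 + 63 + 69 + ? = 290, so (1,5) = 50.
The remaining cell in row 1 is (1,3) = 290 − 236 = 54.
Row 3 must total 290; the given cells sum to 229, so (3,1) = 61.
The remaining cell in column 1 is (4,1) = 290 − 235 = 55.
Using column 3: 54 + 68 + 57 + 65 + ? → (4,3) = 290 − 244 = 46.
Using column 5: 50 + 64 + 53 + 56 + ? → (4,5) = 290 − 223 = 67.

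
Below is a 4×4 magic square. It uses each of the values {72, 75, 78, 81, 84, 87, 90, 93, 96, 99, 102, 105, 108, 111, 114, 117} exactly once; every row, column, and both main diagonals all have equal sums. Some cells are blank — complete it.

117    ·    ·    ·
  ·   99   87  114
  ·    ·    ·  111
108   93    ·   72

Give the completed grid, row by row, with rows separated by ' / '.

The 16 entries sum to 1512, so each line sums to 1512/4 = 378.
Row 2 needs 378; the known cells sum to 300, so (2,1) = 78.
From row 4, 378 − (108 + 93 + 72) gives (4,3) = 105.
Column 1 must total 378; the given cells sum to 303, so (3,1) = 75.
The remaining cell in column 4 is (1,4) = 378 − 297 = 81.
From main diagonal, 378 − (117 + 99 + 72) gives (3,3) = 90.
Anti-diagonal must total 378; the given cells sum to 276, so (3,2) = 102.
Using column 2: 99 + 102 + 93 + ? → (1,2) = 378 − 294 = 84.
Column 3: 87 + 90 + 105 + ? = 378, so (1,3) = 96.

117 84 96 81 / 78 99 87 114 / 75 102 90 111 / 108 93 105 72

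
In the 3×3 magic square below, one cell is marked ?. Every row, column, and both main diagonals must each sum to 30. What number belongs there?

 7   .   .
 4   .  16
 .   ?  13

Using row 2: 4 + 16 + ? → (2,2) = 30 − 20 = 10.
From column 1, 30 − (7 + 4) gives (3,1) = 19.
The remaining cell in column 3 is (1,3) = 30 − 29 = 1.
Using row 1: 7 + 1 + ? → (1,2) = 30 − 8 = 22.
Using row 3: 19 + 13 + ? → (3,2) = 30 − 32 = -2.

-2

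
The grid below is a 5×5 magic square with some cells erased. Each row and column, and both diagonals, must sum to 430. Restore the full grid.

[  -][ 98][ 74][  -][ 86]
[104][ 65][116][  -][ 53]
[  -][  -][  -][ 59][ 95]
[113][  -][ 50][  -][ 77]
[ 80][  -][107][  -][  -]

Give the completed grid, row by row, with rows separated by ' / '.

62 98 74 110 86 / 104 65 116 92 53 / 71 122 83 59 95 / 113 89 50 101 77 / 80 56 107 68 119

Using row 2: 104 + 65 + 116 + 53 + ? → (2,4) = 430 − 338 = 92.
Column 3 needs 430; the known cells sum to 347, so (3,3) = 83.
Column 5 needs 430; the known cells sum to 311, so (5,5) = 119.
Anti-diagonal: 86 + 92 + 83 + 80 + ? = 430, so (4,2) = 89.
Row 4: 113 + 89 + 50 + 77 + ? = 430, so (4,4) = 101.
From main diagonal, 430 − (65 + 83 + 101 + 119) gives (1,1) = 62.
Using row 1: 62 + 98 + 74 + 86 + ? → (1,4) = 430 − 320 = 110.
Column 1 must total 430; the given cells sum to 359, so (3,1) = 71.
Using column 4: 110 + 92 + 59 + 101 + ? → (5,4) = 430 − 362 = 68.
The remaining cell in row 3 is (3,2) = 430 − 308 = 122.
Row 5: 80 + 107 + 68 + 119 + ? = 430, so (5,2) = 56.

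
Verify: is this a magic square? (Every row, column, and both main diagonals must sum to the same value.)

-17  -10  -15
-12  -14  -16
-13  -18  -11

Row 1: -17 + (-10) + (-15) = -42.
Row 2: -12 + (-14) + (-16) = -42.
Row 3: -13 + (-18) + (-11) = -42.
Column 1: -17 + (-12) + (-13) = -42.
Column 2: -10 + (-14) + (-18) = -42.
Column 3: -15 + (-16) + (-11) = -42.
Main diagonal: -17 + (-14) + (-11) = -42.
Anti-diagonal: -15 + (-14) + (-13) = -42.
All lines sum to -42.

Yes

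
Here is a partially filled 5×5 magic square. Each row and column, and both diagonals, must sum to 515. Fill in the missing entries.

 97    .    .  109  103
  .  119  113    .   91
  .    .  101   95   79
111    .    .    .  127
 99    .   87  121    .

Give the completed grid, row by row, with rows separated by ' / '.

97 81 125 109 103 / 85 119 113 107 91 / 123 117 101 95 79 / 111 105 89 83 127 / 99 93 87 121 115

From column 5, 515 − (103 + 91 + 79 + 127) gives (5,5) = 115.
From main diagonal, 515 − (97 + 119 + 101 + 115) gives (4,4) = 83.
Using row 5: 99 + 87 + 121 + 115 + ? → (5,2) = 515 − 422 = 93.
Using column 4: 109 + 95 + 83 + 121 + ? → (2,4) = 515 − 408 = 107.
Anti-diagonal needs 515; the known cells sum to 410, so (4,2) = 105.
The remaining cell in row 2 is (2,1) = 515 − 430 = 85.
Row 4 must total 515; the given cells sum to 426, so (4,3) = 89.
Using column 1: 97 + 85 + 111 + 99 + ? → (3,1) = 515 − 392 = 123.
Using column 3: 113 + 101 + 89 + 87 + ? → (1,3) = 515 − 390 = 125.
Row 1 needs 515; the known cells sum to 434, so (1,2) = 81.
Row 3 needs 515; the known cells sum to 398, so (3,2) = 117.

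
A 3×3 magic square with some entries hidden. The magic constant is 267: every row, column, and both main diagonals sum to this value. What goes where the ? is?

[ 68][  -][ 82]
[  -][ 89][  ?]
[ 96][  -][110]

75

The remaining cell in row 1 is (1,2) = 267 − 150 = 117.
Row 3 needs 267; the known cells sum to 206, so (3,2) = 61.
From column 1, 267 − (68 + 96) gives (2,1) = 103.
Using column 3: 82 + 110 + ? → (2,3) = 267 − 192 = 75.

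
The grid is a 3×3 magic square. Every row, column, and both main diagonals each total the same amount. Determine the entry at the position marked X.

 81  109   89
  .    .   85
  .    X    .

77

Row 1 is complete and sums to 279; that is the magic constant.
From column 3, 279 − (89 + 85) gives (3,3) = 105.
Main diagonal: 81 + 105 + ? = 279, so (2,2) = 93.
Anti-diagonal: 89 + 93 + ? = 279, so (3,1) = 97.
Using row 2: 93 + 85 + ? → (2,1) = 279 − 178 = 101.
Row 3 must total 279; the given cells sum to 202, so (3,2) = 77.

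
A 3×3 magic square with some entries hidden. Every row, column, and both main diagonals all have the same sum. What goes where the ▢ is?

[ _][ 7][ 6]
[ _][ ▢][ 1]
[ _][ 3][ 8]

Column 3 is complete and sums to 15; that is the magic constant.
Row 1 needs 15; the known cells sum to 13, so (1,1) = 2.
Row 3 needs 15; the known cells sum to 11, so (3,1) = 4.
Column 1 must total 15; the given cells sum to 6, so (2,1) = 9.
Column 2: 7 + 3 + ? = 15, so (2,2) = 5.

5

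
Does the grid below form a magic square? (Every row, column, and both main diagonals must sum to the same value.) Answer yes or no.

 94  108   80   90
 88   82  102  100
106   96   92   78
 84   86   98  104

Row 1: 94 + 108 + 80 + 90 = 372.
Row 2: 88 + 82 + 102 + 100 = 372.
Row 3: 106 + 96 + 92 + 78 = 372.
Row 4: 84 + 86 + 98 + 104 = 372.
Column 1: 94 + 88 + 106 + 84 = 372.
Column 2: 108 + 82 + 96 + 86 = 372.
Column 3: 80 + 102 + 92 + 98 = 372.
Column 4: 90 + 100 + 78 + 104 = 372.
Main diagonal: 94 + 82 + 92 + 104 = 372.
Anti-diagonal: 90 + 102 + 96 + 84 = 372.
All lines sum to 372.

Yes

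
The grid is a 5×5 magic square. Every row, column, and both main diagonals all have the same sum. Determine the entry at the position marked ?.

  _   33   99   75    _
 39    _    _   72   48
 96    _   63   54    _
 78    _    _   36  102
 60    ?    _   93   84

51

Column 4 is complete and sums to 330; that is the magic constant.
The remaining cell in column 1 is (1,1) = 330 − 273 = 57.
The remaining cell in main diagonal is (2,2) = 330 − 240 = 90.
Row 1: 57 + 33 + 99 + 75 + ? = 330, so (1,5) = 66.
Row 2: 39 + 90 + 72 + 48 + ? = 330, so (2,3) = 81.
Using column 5: 66 + 48 + 102 + 84 + ? → (3,5) = 330 − 300 = 30.
Anti-diagonal needs 330; the known cells sum to 261, so (4,2) = 69.
Row 3: 96 + 63 + 54 + 30 + ? = 330, so (3,2) = 87.
Row 4: 78 + 69 + 36 + 102 + ? = 330, so (4,3) = 45.
Column 2 needs 330; the known cells sum to 279, so (5,2) = 51.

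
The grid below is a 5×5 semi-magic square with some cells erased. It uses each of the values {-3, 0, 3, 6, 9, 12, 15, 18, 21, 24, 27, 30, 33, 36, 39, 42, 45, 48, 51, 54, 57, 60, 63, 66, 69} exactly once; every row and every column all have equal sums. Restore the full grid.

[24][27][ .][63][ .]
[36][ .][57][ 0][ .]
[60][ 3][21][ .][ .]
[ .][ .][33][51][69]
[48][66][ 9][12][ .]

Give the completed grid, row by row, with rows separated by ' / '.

24 27 45 63 6 / 36 54 57 0 18 / 60 3 21 39 42 / -3 15 33 51 69 / 48 66 9 12 30

The 25 entries sum to 825, so each line sums to 825/5 = 165.
From row 5, 165 − (48 + 66 + 9 + 12) gives (5,5) = 30.
Using column 1: 24 + 36 + 60 + 48 + ? → (4,1) = 165 − 168 = -3.
From column 3, 165 − (57 + 21 + 33 + 9) gives (1,3) = 45.
From column 4, 165 − (63 + 0 + 51 + 12) gives (3,4) = 39.
Row 1 must total 165; the given cells sum to 159, so (1,5) = 6.
Row 3: 60 + 3 + 21 + 39 + ? = 165, so (3,5) = 42.
From row 4, 165 − (-3 + 33 + 51 + 69) gives (4,2) = 15.
Column 2 needs 165; the known cells sum to 111, so (2,2) = 54.
Column 5 must total 165; the given cells sum to 147, so (2,5) = 18.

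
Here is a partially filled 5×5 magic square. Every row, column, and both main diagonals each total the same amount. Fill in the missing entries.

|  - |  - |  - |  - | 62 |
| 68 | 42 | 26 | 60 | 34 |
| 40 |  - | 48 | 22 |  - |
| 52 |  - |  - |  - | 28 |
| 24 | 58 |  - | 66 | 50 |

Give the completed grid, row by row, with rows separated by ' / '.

46 30 54 38 62 / 68 42 26 60 34 / 40 64 48 22 56 / 52 36 70 44 28 / 24 58 32 66 50

Row 2 is already complete: 68 + 42 + 26 + 60 + 34 = 230, so that is the magic constant.
From row 5, 230 − (24 + 58 + 66 + 50) gives (5,3) = 32.
Column 1 needs 230; the known cells sum to 184, so (1,1) = 46.
From column 5, 230 − (62 + 34 + 28 + 50) gives (3,5) = 56.
Main diagonal needs 230; the known cells sum to 186, so (4,4) = 44.
From anti-diagonal, 230 − (62 + 60 + 48 + 24) gives (4,2) = 36.
Using row 3: 40 + 48 + 22 + 56 + ? → (3,2) = 230 − 166 = 64.
From row 4, 230 − (52 + 36 + 44 + 28) gives (4,3) = 70.
Column 2 must total 230; the given cells sum to 200, so (1,2) = 30.
The remaining cell in column 3 is (1,3) = 230 − 176 = 54.
From column 4, 230 − (60 + 22 + 44 + 66) gives (1,4) = 38.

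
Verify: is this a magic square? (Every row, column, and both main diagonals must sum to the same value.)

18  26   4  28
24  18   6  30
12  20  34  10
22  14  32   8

No — row 2 sums to 78 but row 1 sums to 76.

Row 1: 18 + 26 + 4 + 28 = 76.
Row 2: 24 + 18 + 6 + 30 = 78.
Row 3: 12 + 20 + 34 + 10 = 76.
Row 4: 22 + 14 + 32 + 8 = 76.
Column 1: 18 + 24 + 12 + 22 = 76.
Column 2: 26 + 18 + 20 + 14 = 78.
Column 3: 4 + 6 + 34 + 32 = 76.
Column 4: 28 + 30 + 10 + 8 = 76.
Main diagonal: 18 + 18 + 34 + 8 = 78.
Anti-diagonal: 28 + 6 + 20 + 22 = 76.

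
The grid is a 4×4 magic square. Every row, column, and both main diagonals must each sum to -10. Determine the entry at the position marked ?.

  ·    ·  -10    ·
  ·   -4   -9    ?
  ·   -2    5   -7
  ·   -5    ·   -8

3

Row 3 needs -10; the known cells sum to -4, so (3,1) = -6.
Column 2 needs -10; the known cells sum to -11, so (1,2) = 1.
Column 3: -10 + (-9) + 5 + ? = -10, so (4,3) = 4.
Main diagonal: -4 + 5 + (-8) + ? = -10, so (1,1) = -3.
The remaining cell in row 1 is (1,4) = -10 − (-12) = 2.
Row 4 needs -10; the known cells sum to -9, so (4,1) = -1.
Column 1 needs -10; the known cells sum to -10, so (2,1) = 0.
From column 4, -10 − (2 + (-7) + (-8)) gives (2,4) = 3.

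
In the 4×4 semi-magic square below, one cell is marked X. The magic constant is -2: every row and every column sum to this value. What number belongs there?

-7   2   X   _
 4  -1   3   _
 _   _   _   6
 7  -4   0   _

-2

Row 2: 4 + (-1) + 3 + ? = -2, so (2,4) = -8.
The remaining cell in row 4 is (4,4) = -2 − 3 = -5.
The remaining cell in column 1 is (3,1) = -2 − 4 = -6.
The remaining cell in column 2 is (3,2) = -2 − (-3) = 1.
Using column 4: -8 + 6 + (-5) + ? → (1,4) = -2 − (-7) = 5.
The remaining cell in row 1 is (1,3) = -2 − 0 = -2.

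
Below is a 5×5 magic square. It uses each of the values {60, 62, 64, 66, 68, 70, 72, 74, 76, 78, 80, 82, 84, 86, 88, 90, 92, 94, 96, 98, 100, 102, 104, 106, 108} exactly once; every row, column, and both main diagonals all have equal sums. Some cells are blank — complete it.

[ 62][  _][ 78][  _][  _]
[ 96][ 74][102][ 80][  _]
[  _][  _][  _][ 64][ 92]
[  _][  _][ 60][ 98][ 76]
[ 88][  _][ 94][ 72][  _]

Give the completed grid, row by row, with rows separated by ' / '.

62 90 78 106 84 / 96 74 102 80 68 / 70 108 86 64 92 / 104 82 60 98 76 / 88 66 94 72 100

The 25 entries sum to 2100, so each line sums to 2100/5 = 420.
Row 2 needs 420; the known cells sum to 352, so (2,5) = 68.
Column 3 needs 420; the known cells sum to 334, so (3,3) = 86.
The remaining cell in column 4 is (1,4) = 420 − 314 = 106.
Main diagonal: 62 + 74 + 86 + 98 + ? = 420, so (5,5) = 100.
Using row 5: 88 + 94 + 72 + 100 + ? → (5,2) = 420 − 354 = 66.
The remaining cell in column 5 is (1,5) = 420 − 336 = 84.
Anti-diagonal needs 420; the known cells sum to 338, so (4,2) = 82.
Using row 1: 62 + 78 + 106 + 84 + ? → (1,2) = 420 − 330 = 90.
Row 4: 82 + 60 + 98 + 76 + ? = 420, so (4,1) = 104.
Using column 1: 62 + 96 + 104 + 88 + ? → (3,1) = 420 − 350 = 70.
Using column 2: 90 + 74 + 82 + 66 + ? → (3,2) = 420 − 312 = 108.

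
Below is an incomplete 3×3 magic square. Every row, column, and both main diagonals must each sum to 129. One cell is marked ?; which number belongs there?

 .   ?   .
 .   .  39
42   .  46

Using row 3: 42 + 46 + ? → (3,2) = 129 − 88 = 41.
Using column 3: 39 + 46 + ? → (1,3) = 129 − 85 = 44.
Anti-diagonal must total 129; the given cells sum to 86, so (2,2) = 43.
Using row 2: 43 + 39 + ? → (2,1) = 129 − 82 = 47.
Column 1 needs 129; the known cells sum to 89, so (1,1) = 40.
Column 2 must total 129; the given cells sum to 84, so (1,2) = 45.

45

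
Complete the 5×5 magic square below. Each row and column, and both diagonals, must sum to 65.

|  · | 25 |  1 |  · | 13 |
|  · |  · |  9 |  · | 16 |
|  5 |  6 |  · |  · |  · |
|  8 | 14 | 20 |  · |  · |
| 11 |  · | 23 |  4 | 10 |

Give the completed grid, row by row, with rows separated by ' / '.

Row 5 must total 65; the given cells sum to 48, so (5,2) = 17.
Column 2: 25 + 6 + 14 + 17 + ? = 65, so (2,2) = 3.
Using column 3: 1 + 9 + 20 + 23 + ? → (3,3) = 65 − 53 = 12.
Anti-diagonal needs 65; the known cells sum to 50, so (2,4) = 15.
The remaining cell in row 2 is (2,1) = 65 − 43 = 22.
Column 1 must total 65; the given cells sum to 46, so (1,1) = 19.
Using main diagonal: 19 + 3 + 12 + 10 + ? → (4,4) = 65 − 44 = 21.
Row 1 needs 65; the known cells sum to 58, so (1,4) = 7.
Row 4: 8 + 14 + 20 + 21 + ? = 65, so (4,5) = 2.
Column 4 must total 65; the given cells sum to 47, so (3,4) = 18.
Column 5 must total 65; the given cells sum to 41, so (3,5) = 24.

19 25 1 7 13 / 22 3 9 15 16 / 5 6 12 18 24 / 8 14 20 21 2 / 11 17 23 4 10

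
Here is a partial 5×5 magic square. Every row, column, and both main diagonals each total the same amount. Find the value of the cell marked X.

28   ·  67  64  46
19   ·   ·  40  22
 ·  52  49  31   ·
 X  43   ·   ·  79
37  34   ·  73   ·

61

Anti-diagonal is complete and sums to 215; that is the magic constant.
From row 1, 215 − (28 + 67 + 64 + 46) gives (1,2) = 10.
The remaining cell in column 2 is (2,2) = 215 − 139 = 76.
The remaining cell in column 4 is (4,4) = 215 − 208 = 7.
Main diagonal must total 215; the given cells sum to 160, so (5,5) = 55.
Row 2 must total 215; the given cells sum to 157, so (2,3) = 58.
Using row 5: 37 + 34 + 73 + 55 + ? → (5,3) = 215 − 199 = 16.
Using column 3: 67 + 58 + 49 + 16 + ? → (4,3) = 215 − 190 = 25.
The remaining cell in column 5 is (3,5) = 215 − 202 = 13.
From row 3, 215 − (52 + 49 + 31 + 13) gives (3,1) = 70.
From row 4, 215 − (43 + 25 + 7 + 79) gives (4,1) = 61.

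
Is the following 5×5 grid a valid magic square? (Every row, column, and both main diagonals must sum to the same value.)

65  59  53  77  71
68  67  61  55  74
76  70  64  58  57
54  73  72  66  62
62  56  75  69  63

Row 1: 65 + 59 + 53 + 77 + 71 = 325.
Row 2: 68 + 67 + 61 + 55 + 74 = 325.
Row 3: 76 + 70 + 64 + 58 + 57 = 325.
Row 4: 54 + 73 + 72 + 66 + 62 = 327.
Row 5: 62 + 56 + 75 + 69 + 63 = 325.
Column 1: 65 + 68 + 76 + 54 + 62 = 325.
Column 2: 59 + 67 + 70 + 73 + 56 = 325.
Column 3: 53 + 61 + 64 + 72 + 75 = 325.
Column 4: 77 + 55 + 58 + 66 + 69 = 325.
Column 5: 71 + 74 + 57 + 62 + 63 = 327.
Main diagonal: 65 + 67 + 64 + 66 + 63 = 325.
Anti-diagonal: 71 + 55 + 64 + 73 + 62 = 325.

No — row 4 sums to 327 but row 2 sums to 325.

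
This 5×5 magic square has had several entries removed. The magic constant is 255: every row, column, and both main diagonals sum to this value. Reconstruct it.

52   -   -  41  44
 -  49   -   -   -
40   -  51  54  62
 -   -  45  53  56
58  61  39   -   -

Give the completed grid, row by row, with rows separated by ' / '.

52 55 63 41 44 / 46 49 57 60 43 / 40 48 51 54 62 / 59 42 45 53 56 / 58 61 39 47 50

Row 3 needs 255; the known cells sum to 207, so (3,2) = 48.
Main diagonal: 52 + 49 + 51 + 53 + ? = 255, so (5,5) = 50.
Using row 5: 58 + 61 + 39 + 50 + ? → (5,4) = 255 − 208 = 47.
The remaining cell in column 4 is (2,4) = 255 − 195 = 60.
The remaining cell in column 5 is (2,5) = 255 − 212 = 43.
Anti-diagonal must total 255; the given cells sum to 213, so (4,2) = 42.
Row 4: 42 + 45 + 53 + 56 + ? = 255, so (4,1) = 59.
The remaining cell in column 1 is (2,1) = 255 − 209 = 46.
Column 2 must total 255; the given cells sum to 200, so (1,2) = 55.
The remaining cell in row 1 is (1,3) = 255 − 192 = 63.
Row 2 needs 255; the known cells sum to 198, so (2,3) = 57.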